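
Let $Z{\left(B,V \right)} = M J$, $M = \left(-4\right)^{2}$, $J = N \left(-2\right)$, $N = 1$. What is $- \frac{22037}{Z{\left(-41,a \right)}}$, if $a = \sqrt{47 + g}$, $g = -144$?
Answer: $\frac{22037}{32} \approx 688.66$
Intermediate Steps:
$J = -2$ ($J = 1 \left(-2\right) = -2$)
$M = 16$
$a = i \sqrt{97}$ ($a = \sqrt{47 - 144} = \sqrt{-97} = i \sqrt{97} \approx 9.8489 i$)
$Z{\left(B,V \right)} = -32$ ($Z{\left(B,V \right)} = 16 \left(-2\right) = -32$)
$- \frac{22037}{Z{\left(-41,a \right)}} = - \frac{22037}{-32} = \left(-22037\right) \left(- \frac{1}{32}\right) = \frac{22037}{32}$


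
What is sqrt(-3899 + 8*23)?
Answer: I*sqrt(3715) ≈ 60.951*I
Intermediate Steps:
sqrt(-3899 + 8*23) = sqrt(-3899 + 184) = sqrt(-3715) = I*sqrt(3715)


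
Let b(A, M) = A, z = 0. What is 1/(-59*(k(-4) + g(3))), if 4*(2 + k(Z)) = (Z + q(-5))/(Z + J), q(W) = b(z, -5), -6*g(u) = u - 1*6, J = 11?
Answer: 14/1357 ≈ 0.010317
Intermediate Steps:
g(u) = 1 - u/6 (g(u) = -(u - 1*6)/6 = -(u - 6)/6 = -(-6 + u)/6 = 1 - u/6)
q(W) = 0
k(Z) = -2 + Z/(4*(11 + Z)) (k(Z) = -2 + ((Z + 0)/(Z + 11))/4 = -2 + (Z/(11 + Z))/4 = -2 + Z/(4*(11 + Z)))
1/(-59*(k(-4) + g(3))) = 1/(-59*((-88 - 7*(-4))/(4*(11 - 4)) + (1 - ⅙*3))) = 1/(-59*((¼)*(-88 + 28)/7 + (1 - ½))) = 1/(-59*((¼)*(⅐)*(-60) + ½)) = 1/(-59*(-15/7 + ½)) = 1/(-59*(-23/14)) = 1/(1357/14) = 14/1357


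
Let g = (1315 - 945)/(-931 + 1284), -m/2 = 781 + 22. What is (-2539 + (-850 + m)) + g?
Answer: -1762865/353 ≈ -4994.0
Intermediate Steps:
m = -1606 (m = -2*(781 + 22) = -2*803 = -1606)
g = 370/353 ≈ 1.0482
(-2539 + (-850 + m)) + g = (-2539 + (-850 - 1606)) + 370/353 = (-2539 - 2456) + 370/353 = -4995 + 370/353 = -1762865/353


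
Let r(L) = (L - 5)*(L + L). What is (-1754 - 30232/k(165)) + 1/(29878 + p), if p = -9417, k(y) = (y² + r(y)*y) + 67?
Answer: -78410378068277/44703663403 ≈ -1754.0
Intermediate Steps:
r(L) = 2*L*(-5 + L) (r(L) = (-5 + L)*(2*L) = 2*L*(-5 + L))
k(y) = 67 + y² + 2*y²*(-5 + y) (k(y) = (y² + (2*y*(-5 + y))*y) + 67 = (y² + 2*y²*(-5 + y)) + 67 = 67 + y² + 2*y²*(-5 + y))
(-1754 - 30232/k(165)) + 1/(29878 + p) = (-1754 - 30232/(67 - 9*165² + 2*165³)) + 1/(29878 - 9417) = (-1754 - 30232/(67 - 9*27225 + 2*4492125)) + 1/20461 = (-1754 - 30232/(67 - 245025 + 8984250)) + 1/20461 = (-1754 - 30232/8739292) + 1/20461 = (-1754 - 30232*1/8739292) + 1/20461 = (-1754 - 7558/2184823) + 1/20461 = -3832187100/2184823 + 1/20461 = -78410378068277/44703663403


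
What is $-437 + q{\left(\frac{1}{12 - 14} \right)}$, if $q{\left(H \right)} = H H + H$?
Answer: $- \frac{1749}{4} \approx -437.25$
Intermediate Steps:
$q{\left(H \right)} = H + H^{2}$ ($q{\left(H \right)} = H^{2} + H = H + H^{2}$)
$-437 + q{\left(\frac{1}{12 - 14} \right)} = -437 + \frac{1 + \frac{1}{12 - 14}}{12 - 14} = -437 + \frac{1 + \frac{1}{-2}}{-2} = -437 - \frac{1 - \frac{1}{2}}{2} = -437 - \frac{1}{4} = - \frac{1749}{4}$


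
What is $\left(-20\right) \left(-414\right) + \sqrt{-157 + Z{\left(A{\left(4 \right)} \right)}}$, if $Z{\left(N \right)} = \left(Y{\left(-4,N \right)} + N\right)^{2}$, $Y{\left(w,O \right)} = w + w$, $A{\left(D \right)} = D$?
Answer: $8280 + i \sqrt{141} \approx 8280.0 + 11.874 i$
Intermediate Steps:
$Y{\left(w,O \right)} = 2 w$
$Z{\left(N \right)} = \left(-8 + N\right)^{2}$ ($Z{\left(N \right)} = \left(2 \left(-4\right) + N\right)^{2} = \left(-8 + N\right)^{2}$)
$\left(-20\right) \left(-414\right) + \sqrt{-157 + Z{\left(A{\left(4 \right)} \right)}} = \left(-20\right) \left(-414\right) + \sqrt{-157 + \left(-8 + 4\right)^{2}} = 8280 + \sqrt{-157 + \left(-4\right)^{2}} = 8280 + \sqrt{-157 + 16} = 8280 + \sqrt{-141} = 8280 + i \sqrt{141}$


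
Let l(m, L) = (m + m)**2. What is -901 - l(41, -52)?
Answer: -7625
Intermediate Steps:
l(m, L) = 4*m**2 (l(m, L) = (2*m)**2 = 4*m**2)
-901 - l(41, -52) = -901 - 4*41**2 = -901 - 4*1681 = -901 - 1*6724 = -901 - 6724 = -7625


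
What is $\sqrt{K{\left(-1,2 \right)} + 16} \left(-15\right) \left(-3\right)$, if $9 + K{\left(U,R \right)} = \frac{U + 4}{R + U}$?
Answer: $45 \sqrt{10} \approx 142.3$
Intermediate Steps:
$K{\left(U,R \right)} = -9 + \frac{4 + U}{R + U}$ ($K{\left(U,R \right)} = -9 + \frac{U + 4}{R + U} = -9 + \frac{4 + U}{R + U}$)
$\sqrt{K{\left(-1,2 \right)} + 16} \left(-15\right) \left(-3\right) = \sqrt{\frac{4 - 18 - -8}{2 - 1} + 16} \left(-15\right) \left(-3\right) = \sqrt{\frac{4 - 18 + 8}{1} + 16} \left(-15\right) \left(-3\right) = \sqrt{1 \left(-6\right) + 16} \left(-15\right) \left(-3\right) = \sqrt{-6 + 16} \left(-15\right) \left(-3\right) = \sqrt{10} \left(-15\right) \left(-3\right) = - 15 \sqrt{10} \left(-3\right) = 45 \sqrt{10}$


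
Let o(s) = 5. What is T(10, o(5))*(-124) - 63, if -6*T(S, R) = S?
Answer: 431/3 ≈ 143.67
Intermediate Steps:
T(S, R) = -S/6
T(10, o(5))*(-124) - 63 = -⅙*10*(-124) - 63 = -5/3*(-124) - 63 = 620/3 - 63 = 431/3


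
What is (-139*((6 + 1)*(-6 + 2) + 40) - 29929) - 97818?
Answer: -129415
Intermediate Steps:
(-139*((6 + 1)*(-6 + 2) + 40) - 29929) - 97818 = (-139*(7*(-4) + 40) - 29929) - 97818 = (-139*(-28 + 40) - 29929) - 97818 = (-139*12 - 29929) - 97818 = (-1668 - 29929) - 97818 = -31597 - 97818 = -129415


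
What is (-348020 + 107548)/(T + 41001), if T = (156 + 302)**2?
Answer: -240472/250765 ≈ -0.95895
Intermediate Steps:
T = 209764 (T = 458**2 = 209764)
(-348020 + 107548)/(T + 41001) = (-348020 + 107548)/(209764 + 41001) = -240472/250765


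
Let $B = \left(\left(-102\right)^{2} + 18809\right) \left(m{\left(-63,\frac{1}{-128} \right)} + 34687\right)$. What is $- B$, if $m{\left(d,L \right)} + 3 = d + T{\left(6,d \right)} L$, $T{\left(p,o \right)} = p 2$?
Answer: $- \frac{32364177097}{32} \approx -1.0114 \cdot 10^{9}$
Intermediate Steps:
$T{\left(p,o \right)} = 2 p$
$m{\left(d,L \right)} = -3 + d + 12 L$ ($m{\left(d,L \right)} = -3 + \left(d + 2 \cdot 6 L\right) = -3 + \left(d + 12 L\right) = -3 + d + 12 L$)
$B = \frac{32364177097}{32}$ ($B = \left(\left(-102\right)^{2} + 18809\right) \left(\left(-3 - 63 + \frac{12}{-128}\right) + 34687\right) = \left(10404 + 18809\right) \left(\left(-3 - 63 + 12 \left(- \frac{1}{128}\right)\right) + 34687\right) = 29213 \left(\left(-3 - 63 - \frac{3}{32}\right) + 34687\right) = 29213 \left(- \frac{2115}{32} + 34687\right) = 29213 \cdot \frac{1107869}{32} = \frac{32364177097}{32} \approx 1.0114 \cdot 10^{9}$)
$- B = \left(-1\right) \frac{32364177097}{32} = - \frac{32364177097}{32}$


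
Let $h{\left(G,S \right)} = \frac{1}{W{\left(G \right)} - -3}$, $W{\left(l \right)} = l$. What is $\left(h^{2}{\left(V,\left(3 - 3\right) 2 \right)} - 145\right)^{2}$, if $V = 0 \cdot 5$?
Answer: $\frac{1700416}{81} \approx 20993.0$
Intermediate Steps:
$V = 0$
$h{\left(G,S \right)} = \frac{1}{3 + G}$ ($h{\left(G,S \right)} = \frac{1}{G - -3} = \frac{1}{G + \left(-5 + 8\right)} = \frac{1}{G + 3} = \frac{1}{3 + G}$)
$\left(h^{2}{\left(V,\left(3 - 3\right) 2 \right)} - 145\right)^{2} = \left(\left(\frac{1}{3 + 0}\right)^{2} - 145\right)^{2} = \left(\left(\frac{1}{3}\right)^{2} - 145\right)^{2} = \left(\frac{1}{9} - 145\right)^{2} = \left(- \frac{1304}{9}\right)^{2} = \frac{1700416}{81}$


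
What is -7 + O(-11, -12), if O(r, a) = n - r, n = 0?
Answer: 4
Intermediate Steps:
O(r, a) = -r (O(r, a) = 0 - r = -r)
-7 + O(-11, -12) = -7 - 1*(-11) = -7 + 11 = 4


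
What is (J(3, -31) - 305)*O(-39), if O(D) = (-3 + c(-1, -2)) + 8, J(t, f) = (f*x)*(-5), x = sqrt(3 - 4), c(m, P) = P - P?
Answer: -1525 + 775*I ≈ -1525.0 + 775.0*I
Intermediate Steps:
c(m, P) = 0
x = I (x = sqrt(-1) = I ≈ 1.0*I)
J(t, f) = -5*I*f (J(t, f) = (f*I)*(-5) = (I*f)*(-5) = -5*I*f)
O(D) = 5 (O(D) = (-3 + 0) + 8 = -3 + 8 = 5)
(J(3, -31) - 305)*O(-39) = (-5*I*(-31) - 305)*5 = (155*I - 305)*5 = (-305 + 155*I)*5 = -1525 + 775*I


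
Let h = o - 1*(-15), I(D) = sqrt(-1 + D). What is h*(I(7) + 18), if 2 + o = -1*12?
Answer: 18 + sqrt(6) ≈ 20.449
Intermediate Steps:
o = -14 (o = -2 - 1*12 = -2 - 12 = -14)
h = 1 (h = -14 - 1*(-15) = -14 + 15 = 1)
h*(I(7) + 18) = 1*(sqrt(-1 + 7) + 18) = 1*(sqrt(6) + 18) = 1*(18 + sqrt(6)) = 18 + sqrt(6)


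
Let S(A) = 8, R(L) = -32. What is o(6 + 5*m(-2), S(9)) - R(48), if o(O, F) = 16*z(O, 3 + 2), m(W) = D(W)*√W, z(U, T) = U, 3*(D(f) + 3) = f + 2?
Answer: 128 - 240*I*√2 ≈ 128.0 - 339.41*I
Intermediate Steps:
D(f) = -7/3 + f/3 (D(f) = -3 + (f + 2)/3 = -3 + (2 + f)/3 = -3 + (⅔ + f/3) = -7/3 + f/3)
m(W) = √W*(-7/3 + W/3) (m(W) = (-7/3 + W/3)*√W = √W*(-7/3 + W/3))
o(O, F) = 16*O
o(6 + 5*m(-2), S(9)) - R(48) = 16*(6 + 5*(√(-2)*(-7 - 2)/3)) - 1*(-32) = 16*(6 + 5*((⅓)*(I*√2)*(-9))) + 32 = 16*(6 + 5*(-3*I*√2)) + 32 = 16*(6 - 15*I*√2) + 32 = (96 - 240*I*√2) + 32 = 128 - 240*I*√2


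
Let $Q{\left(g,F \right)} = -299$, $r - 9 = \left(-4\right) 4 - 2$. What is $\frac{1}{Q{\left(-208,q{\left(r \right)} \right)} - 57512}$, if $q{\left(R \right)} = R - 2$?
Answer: $- \frac{1}{57811} \approx -1.7298 \cdot 10^{-5}$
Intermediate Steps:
$r = -9$ ($r = 9 - 18 = -9$)
$q{\left(R \right)} = -2 + R$
$\frac{1}{Q{\left(-208,q{\left(r \right)} \right)} - 57512} = \frac{1}{-299 - 57512} = \frac{1}{-57811} = - \frac{1}{57811}$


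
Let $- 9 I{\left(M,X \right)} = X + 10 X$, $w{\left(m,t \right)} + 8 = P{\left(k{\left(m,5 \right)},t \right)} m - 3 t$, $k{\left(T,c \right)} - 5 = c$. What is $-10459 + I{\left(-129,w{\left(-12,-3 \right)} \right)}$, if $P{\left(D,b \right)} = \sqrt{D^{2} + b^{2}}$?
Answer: $- \frac{94142}{9} + \frac{44 \sqrt{109}}{3} \approx -10307.0$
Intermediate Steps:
$k{\left(T,c \right)} = 5 + c$
$w{\left(m,t \right)} = -8 - 3 t + m \sqrt{100 + t^{2}}$ ($w{\left(m,t \right)} = -8 + \left(\sqrt{\left(5 + 5\right)^{2} + t^{2}} m - 3 t\right) = -8 + \left(\sqrt{10^{2} + t^{2}} m - 3 t\right) = -8 + \left(\sqrt{100 + t^{2}} m - 3 t\right) = -8 + \left(m \sqrt{100 + t^{2}} - 3 t\right) = -8 + \left(- 3 t + m \sqrt{100 + t^{2}}\right) = -8 - 3 t + m \sqrt{100 + t^{2}}$)
$I{\left(M,X \right)} = - \frac{11 X}{9}$ ($I{\left(M,X \right)} = - \frac{X + 10 X}{9} = - \frac{11 X}{9}$)
$-10459 + I{\left(-129,w{\left(-12,-3 \right)} \right)} = -10459 - \frac{11 \left(-8 - -9 - 12 \sqrt{100 + \left(-3\right)^{2}}\right)}{9} = -10459 - \frac{11 \left(-8 + 9 - 12 \sqrt{100 + 9}\right)}{9} = -10459 - \frac{11 \left(-8 + 9 - 12 \sqrt{109}\right)}{9} = -10459 - \frac{11 \left(1 - 12 \sqrt{109}\right)}{9} = -10459 - \left(\frac{11}{9} - \frac{44 \sqrt{109}}{3}\right) = - \frac{94142}{9} + \frac{44 \sqrt{109}}{3}$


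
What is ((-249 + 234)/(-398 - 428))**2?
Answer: 225/682276 ≈ 0.00032978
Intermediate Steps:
((-249 + 234)/(-398 - 428))**2 = (-15/(-826))**2 = (-15*(-1/826))**2 = (15/826)**2 = 225/682276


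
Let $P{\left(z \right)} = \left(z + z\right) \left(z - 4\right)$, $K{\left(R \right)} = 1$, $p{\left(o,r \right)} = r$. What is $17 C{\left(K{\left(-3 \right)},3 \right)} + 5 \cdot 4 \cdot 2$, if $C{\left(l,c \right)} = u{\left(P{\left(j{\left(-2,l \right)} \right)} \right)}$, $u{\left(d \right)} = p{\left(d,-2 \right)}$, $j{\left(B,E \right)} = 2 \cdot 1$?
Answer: $6$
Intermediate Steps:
$j{\left(B,E \right)} = 2$
$P{\left(z \right)} = 2 z \left(-4 + z\right)$
$u{\left(d \right)} = -2$
$C{\left(l,c \right)} = -2$
$17 C{\left(K{\left(-3 \right)},3 \right)} + 5 \cdot 4 \cdot 2 = 17 \left(-2\right) + 5 \cdot 4 \cdot 2 = -34 + 20 \cdot 2 = -34 + 40 = 6$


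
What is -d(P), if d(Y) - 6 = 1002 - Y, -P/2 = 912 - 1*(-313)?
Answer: -3458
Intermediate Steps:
P = -2450 (P = -2*(912 - 1*(-313)) = -2*(912 + 313) = -2*1225 = -2450)
d(Y) = 1008 - Y (d(Y) = 6 + (1002 - Y) = 1008 - Y)
-d(P) = -(1008 - 1*(-2450)) = -(1008 + 2450) = -1*3458 = -3458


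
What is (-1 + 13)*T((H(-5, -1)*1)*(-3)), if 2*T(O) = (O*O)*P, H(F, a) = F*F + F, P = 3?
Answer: 64800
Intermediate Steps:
H(F, a) = F + F**2 (H(F, a) = F**2 + F = F + F**2)
T(O) = 3*O**2/2 (T(O) = ((O*O)*3)/2 = (O**2*3)/2 = (3*O**2)/2 = 3*O**2/2)
(-1 + 13)*T((H(-5, -1)*1)*(-3)) = (-1 + 13)*(3*((-5*(1 - 5)*1)*(-3))**2/2) = 12*(3*((-5*(-4)*1)*(-3))**2/2) = 12*(3*((20*1)*(-3))**2/2) = 12*(3*(20*(-3))**2/2) = 12*((3/2)*(-60)**2) = 12*((3/2)*3600) = 12*5400 = 64800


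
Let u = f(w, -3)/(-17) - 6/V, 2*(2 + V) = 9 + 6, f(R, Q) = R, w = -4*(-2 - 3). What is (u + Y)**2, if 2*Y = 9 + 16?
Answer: 14645929/139876 ≈ 104.71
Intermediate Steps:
w = 20 (w = -4*(-5) = 20)
Y = 25/2 (Y = (9 + 16)/2 = (1/2)*25 = 25/2 ≈ 12.500)
V = 11/2 (V = -2 + (9 + 6)/2 = -2 + (1/2)*15 = -2 + 15/2 = 11/2 ≈ 5.5000)
u = -424/187 (u = 20/(-17) - 6/11/2 = 20*(-1/17) - 6*2/11 = -20/17 - 12/11 = -424/187 ≈ -2.2674)
(u + Y)**2 = (-424/187 + 25/2)**2 = (3827/374)**2 = 14645929/139876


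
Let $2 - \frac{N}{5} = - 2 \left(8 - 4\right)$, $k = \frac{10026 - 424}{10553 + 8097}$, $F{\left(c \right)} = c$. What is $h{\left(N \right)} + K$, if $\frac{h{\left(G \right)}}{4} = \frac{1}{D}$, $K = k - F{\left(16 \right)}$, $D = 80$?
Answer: $- \frac{575731}{37300} \approx -15.435$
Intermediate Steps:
$k = \frac{4801}{9325}$ ($k = \frac{9602}{18650} = 9602 \cdot \frac{1}{18650} = \frac{4801}{9325} \approx 0.51485$)
$N = 50$ ($N = 10 - 5 \left(- 2 \left(8 - 4\right)\right) = 10 - 5 \left(\left(-2\right) 4\right) = 10 - -40 = 10 + 40 = 50$)
$K = - \frac{144399}{9325}$ ($K = \frac{4801}{9325} - 16 = - \frac{144399}{9325} \approx -15.485$)
$h{\left(G \right)} = \frac{1}{20}$ ($h{\left(G \right)} = \frac{4}{80} = 4 \cdot \frac{1}{80} = \frac{1}{20}$)
$h{\left(N \right)} + K = \frac{1}{20} - \frac{144399}{9325} = - \frac{575731}{37300}$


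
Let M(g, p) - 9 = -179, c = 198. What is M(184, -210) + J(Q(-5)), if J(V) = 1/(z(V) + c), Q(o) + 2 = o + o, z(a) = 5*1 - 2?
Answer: -34169/201 ≈ -170.00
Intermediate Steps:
z(a) = 3 (z(a) = 5 - 2 = 3)
Q(o) = -2 + 2*o (Q(o) = -2 + (o + o) = -2 + 2*o)
M(g, p) = -170 (M(g, p) = 9 - 179 = -170)
J(V) = 1/201 (J(V) = 1/(3 + 198) = 1/201)
M(184, -210) + J(Q(-5)) = -170 + 1/201 = -34169/201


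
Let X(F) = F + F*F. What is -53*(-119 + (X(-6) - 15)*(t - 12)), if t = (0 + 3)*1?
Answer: 13462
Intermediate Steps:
X(F) = F + F**2
t = 3 (t = 3*1 = 3)
-53*(-119 + (X(-6) - 15)*(t - 12)) = -53*(-119 + (-6*(1 - 6) - 15)*(3 - 12)) = -53*(-119 + (-6*(-5) - 15)*(-9)) = -53*(-119 + (30 - 15)*(-9)) = -53*(-119 + 15*(-9)) = -53*(-119 - 135) = -53*(-254) = 13462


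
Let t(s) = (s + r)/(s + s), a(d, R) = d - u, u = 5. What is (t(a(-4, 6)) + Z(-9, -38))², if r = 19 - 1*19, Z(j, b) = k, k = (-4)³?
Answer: 16129/4 ≈ 4032.3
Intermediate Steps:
k = -64
Z(j, b) = -64
r = 0 (r = 19 - 19 = 0)
a(d, R) = -5 + d (a(d, R) = d - 1*5 = d - 5 = -5 + d)
t(s) = ½ (t(s) = (s + 0)/(s + s) = s/((2*s)) = s*(1/(2*s)) = ½)
(t(a(-4, 6)) + Z(-9, -38))² = (½ - 64)² = (-127/2)² = 16129/4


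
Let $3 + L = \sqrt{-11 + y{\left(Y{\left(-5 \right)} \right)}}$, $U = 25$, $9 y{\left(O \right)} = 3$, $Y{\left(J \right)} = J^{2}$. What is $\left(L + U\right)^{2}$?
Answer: $\frac{1420}{3} + \frac{176 i \sqrt{6}}{3} \approx 473.33 + 143.7 i$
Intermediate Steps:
$y{\left(O \right)} = \frac{1}{3}$ ($y{\left(O \right)} = \frac{1}{9} \cdot 3 = \frac{1}{3}$)
$L = -3 + \frac{4 i \sqrt{6}}{3}$ ($L = -3 + \sqrt{-11 + \frac{1}{3}} = -3 + \sqrt{- \frac{32}{3}} = -3 + \frac{4 i \sqrt{6}}{3} \approx -3.0 + 3.266 i$)
$\left(L + U\right)^{2} = \left(\left(-3 + \frac{4 i \sqrt{6}}{3}\right) + 25\right)^{2} = \left(22 + \frac{4 i \sqrt{6}}{3}\right)^{2}$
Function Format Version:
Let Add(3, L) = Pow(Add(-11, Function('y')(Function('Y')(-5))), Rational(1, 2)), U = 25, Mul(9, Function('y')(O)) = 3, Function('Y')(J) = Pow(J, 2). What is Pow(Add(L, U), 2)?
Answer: Add(Rational(1420, 3), Mul(Rational(176, 3), I, Pow(6, Rational(1, 2)))) ≈ Add(473.33, Mul(143.70, I))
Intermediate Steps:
Function('y')(O) = Rational(1, 3) (Function('y')(O) = Mul(Rational(1, 9), 3) = Rational(1, 3))
L = Add(-3, Mul(Rational(4, 3), I, Pow(6, Rational(1, 2)))) (L = Add(-3, Pow(Add(-11, Rational(1, 3)), Rational(1, 2))) = Add(-3, Pow(Rational(-32, 3), Rational(1, 2))) = Add(-3, Mul(Rational(4, 3), I, Pow(6, Rational(1, 2)))) ≈ Add(-3.0000, Mul(3.2660, I)))
Pow(Add(L, U), 2) = Pow(Add(Add(-3, Mul(Rational(4, 3), I, Pow(6, Rational(1, 2)))), 25), 2) = Pow(Add(22, Mul(Rational(4, 3), I, Pow(6, Rational(1, 2)))), 2)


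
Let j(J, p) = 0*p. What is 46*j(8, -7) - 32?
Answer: -32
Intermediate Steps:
j(J, p) = 0
46*j(8, -7) - 32 = 46*0 - 32 = 0 - 32 = -32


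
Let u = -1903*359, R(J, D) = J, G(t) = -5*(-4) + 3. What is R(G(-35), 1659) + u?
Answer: -683154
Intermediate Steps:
G(t) = 23 (G(t) = 20 + 3 = 23)
u = -683177
R(G(-35), 1659) + u = 23 - 683177 = -683154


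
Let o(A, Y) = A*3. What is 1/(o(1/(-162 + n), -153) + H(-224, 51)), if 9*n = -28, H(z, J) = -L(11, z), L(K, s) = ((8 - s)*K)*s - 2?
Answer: 1486/849471873 ≈ 1.7493e-6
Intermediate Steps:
L(K, s) = -2 + K*s*(8 - s) (L(K, s) = (K*(8 - s))*s - 2 = K*s*(8 - s) - 2 = -2 + K*s*(8 - s))
H(z, J) = 2 - 88*z + 11*z**2 (H(z, J) = -(-2 - 1*11*z**2 + 8*11*z) = -(-2 - 11*z**2 + 88*z) = 2 - 88*z + 11*z**2)
n = -28/9 (n = (1/9)*(-28) = -28/9 ≈ -3.1111)
o(A, Y) = 3*A
1/(o(1/(-162 + n), -153) + H(-224, 51)) = 1/(3/(-162 - 28/9) + (2 - 88*(-224) + 11*(-224)**2)) = 1/(3/(-1486/9) + (2 + 19712 + 11*50176)) = 1/(3*(-9/1486) + (2 + 19712 + 551936)) = 1/(-27/1486 + 571650) = 1/(849471873/1486) = 1486/849471873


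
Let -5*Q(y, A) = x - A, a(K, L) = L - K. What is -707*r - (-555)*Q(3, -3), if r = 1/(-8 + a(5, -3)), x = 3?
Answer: -9949/16 ≈ -621.81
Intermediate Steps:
Q(y, A) = -3/5 + A/5 (Q(y, A) = -(3 - A)/5 = -3/5 + A/5)
r = -1/16 (r = 1/(-8 + (-3 - 1*5)) = 1/(-8 + (-3 - 5)) = 1/(-8 - 8) = 1/(-16) = -1/16 ≈ -0.062500)
-707*r - (-555)*Q(3, -3) = -707*(-1/16) - (-555)*(-3/5 + (1/5)*(-3)) = 707/16 - (-555)*(-3/5 - 3/5) = 707/16 - (-555)*(-6)/5 = 707/16 - 1*666 = 707/16 - 666 = -9949/16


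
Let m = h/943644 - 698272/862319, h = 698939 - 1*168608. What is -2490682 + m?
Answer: -675574438232640977/271240716812 ≈ -2.4907e+6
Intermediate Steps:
h = 530331 (h = 698939 - 168608 = 530331)
m = -67201895193/271240716812 (m = 530331/943644 - 698272/862319 = 530331*(1/943644) - 698272*1/862319 = 176777/314548 - 698272/862319 = -67201895193/271240716812 ≈ -0.24776)
-2490682 + m = -2490682 - 67201895193/271240716812 = -675574438232640977/271240716812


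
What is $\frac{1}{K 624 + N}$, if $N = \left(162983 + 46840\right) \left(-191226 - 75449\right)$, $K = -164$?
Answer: $- \frac{1}{55954650861} \approx -1.7872 \cdot 10^{-11}$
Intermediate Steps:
$N = -55954548525$ ($N = 209823 \left(-266675\right) = -55954548525$)
$\frac{1}{K 624 + N} = \frac{1}{\left(-164\right) 624 - 55954548525} = \frac{1}{-102336 - 55954548525} = \frac{1}{-55954650861} = - \frac{1}{55954650861}$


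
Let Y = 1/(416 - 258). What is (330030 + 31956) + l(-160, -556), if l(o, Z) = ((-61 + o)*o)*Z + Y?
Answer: -3049111491/158 ≈ -1.9298e+7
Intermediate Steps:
Y = 1/158 ≈ 0.0063291
l(o, Z) = 1/158 + Z*o*(-61 + o) (l(o, Z) = ((-61 + o)*o)*Z + 1/158 = (o*(-61 + o))*Z + 1/158 = Z*o*(-61 + o) + 1/158 = 1/158 + Z*o*(-61 + o))
(330030 + 31956) + l(-160, -556) = (330030 + 31956) + (1/158 - 556*(-160)**2 - 61*(-556)*(-160)) = 361986 + (1/158 - 556*25600 - 5426560) = 361986 + (1/158 - 14233600 - 5426560) = 361986 - 3106305279/158 = -3049111491/158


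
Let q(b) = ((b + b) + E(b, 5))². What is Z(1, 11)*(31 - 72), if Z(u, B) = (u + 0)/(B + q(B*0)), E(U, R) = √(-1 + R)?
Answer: -41/15 ≈ -2.7333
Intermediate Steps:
q(b) = (2 + 2*b)² (q(b) = ((b + b) + √(-1 + 5))² = (2*b + √4)² = (2*b + 2)² = (2 + 2*b)²)
Z(u, B) = u/(4 + B) (Z(u, B) = (u + 0)/(B + 4*(1 + B*0)²) = u/(B + 4*(1 + 0)²) = u/(B + 4*1²) = u/(B + 4*1) = u/(B + 4) = u/(4 + B))
Z(1, 11)*(31 - 72) = (1/(4 + 11))*(31 - 72) = (1/15)*(-41) = -41/15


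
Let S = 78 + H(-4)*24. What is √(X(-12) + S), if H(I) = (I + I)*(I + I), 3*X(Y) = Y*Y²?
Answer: √1038 ≈ 32.218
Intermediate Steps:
X(Y) = Y³/3 (X(Y) = (Y*Y²)/3 = Y³/3)
H(I) = 4*I² (H(I) = (2*I)*(2*I) = 4*I²)
S = 1614 (S = 78 + (4*(-4)²)*24 = 78 + (4*16)*24 = 78 + 64*24 = 78 + 1536 = 1614)
√(X(-12) + S) = √((⅓)*(-12)³ + 1614) = √((⅓)*(-1728) + 1614) = √(-576 + 1614) = √1038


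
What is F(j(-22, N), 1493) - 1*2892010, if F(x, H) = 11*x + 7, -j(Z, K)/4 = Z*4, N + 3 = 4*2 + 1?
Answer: -2888131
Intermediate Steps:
N = 6 (N = -3 + (4*2 + 1) = -3 + (8 + 1) = -3 + 9 = 6)
j(Z, K) = -16*Z (j(Z, K) = -4*Z*4 = -16*Z)
F(x, H) = 7 + 11*x
F(j(-22, N), 1493) - 1*2892010 = (7 + 11*(-16*(-22))) - 1*2892010 = (7 + 11*352) - 2892010 = (7 + 3872) - 2892010 = 3879 - 2892010 = -2888131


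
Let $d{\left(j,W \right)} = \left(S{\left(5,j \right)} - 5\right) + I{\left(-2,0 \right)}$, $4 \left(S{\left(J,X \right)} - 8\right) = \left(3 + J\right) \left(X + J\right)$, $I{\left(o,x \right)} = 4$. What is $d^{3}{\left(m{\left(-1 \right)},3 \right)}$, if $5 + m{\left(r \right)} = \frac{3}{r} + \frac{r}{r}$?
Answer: $27$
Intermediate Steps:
$m{\left(r \right)} = -4 + \frac{3}{r}$ ($m{\left(r \right)} = -5 + \left(\frac{3}{r} + \frac{r}{r}\right) = -5 + \left(\frac{3}{r} + 1\right) = -5 + \left(1 + \frac{3}{r}\right) = -4 + \frac{3}{r}$)
$S{\left(J,X \right)} = 8 + \frac{\left(3 + J\right) \left(J + X\right)}{4}$ ($S{\left(J,X \right)} = 8 + \frac{\left(3 + J\right) \left(X + J\right)}{4} = 8 + \frac{\left(3 + J\right) \left(J + X\right)}{4}$)
$d{\left(j,W \right)} = 17 + 2 j$ ($d{\left(j,W \right)} = \left(\left(8 + \frac{5^{2}}{4} + \frac{3}{4} \cdot 5 + \frac{3 j}{4} + \frac{1}{4} \cdot 5 j\right) - 5\right) + 4 = \left(\left(8 + \frac{1}{4} \cdot 25 + \frac{15}{4} + \frac{3 j}{4} + \frac{5 j}{4}\right) - 5\right) + 4 = \left(\left(8 + \frac{25}{4} + \frac{15}{4} + \frac{3 j}{4} + \frac{5 j}{4}\right) - 5\right) + 4 = \left(\left(18 + 2 j\right) - 5\right) + 4 = \left(13 + 2 j\right) + 4 = 17 + 2 j$)
$d^{3}{\left(m{\left(-1 \right)},3 \right)} = \left(17 + 2 \left(-4 + \frac{3}{-1}\right)\right)^{3} = \left(17 + 2 \left(-4 + 3 \left(-1\right)\right)\right)^{3} = \left(17 + 2 \left(-4 - 3\right)\right)^{3} = \left(17 + 2 \left(-7\right)\right)^{3} = \left(17 - 14\right)^{3} = 3^{3} = 27$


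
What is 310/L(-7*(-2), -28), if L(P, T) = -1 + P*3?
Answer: 310/41 ≈ 7.5610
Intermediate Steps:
L(P, T) = -1 + 3*P
310/L(-7*(-2), -28) = 310/(-1 + 3*(-7*(-2))) = 310/(-1 + 3*14) = 310/(-1 + 42) = 310/41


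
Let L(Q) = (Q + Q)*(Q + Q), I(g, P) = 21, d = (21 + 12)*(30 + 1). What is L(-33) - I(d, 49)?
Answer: 4335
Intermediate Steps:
d = 1023 (d = 33*31 = 1023)
L(Q) = 4*Q² (L(Q) = (2*Q)*(2*Q) = 4*Q²)
L(-33) - I(d, 49) = 4*(-33)² - 1*21 = 4*1089 - 21 = 4356 - 21 = 4335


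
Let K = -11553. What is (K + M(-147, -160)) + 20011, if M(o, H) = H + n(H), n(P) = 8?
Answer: 8306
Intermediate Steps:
M(o, H) = 8 + H (M(o, H) = H + 8 = 8 + H)
(K + M(-147, -160)) + 20011 = (-11553 + (8 - 160)) + 20011 = (-11553 - 152) + 20011 = -11705 + 20011 = 8306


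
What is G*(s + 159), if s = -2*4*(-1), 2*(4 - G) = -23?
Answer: 5177/2 ≈ 2588.5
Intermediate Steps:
G = 31/2 (G = 4 - ½*(-23) = 4 + 23/2 = 31/2 ≈ 15.500)
s = 8 (s = -8*(-1) = 8)
G*(s + 159) = 31*(8 + 159)/2 = (31/2)*167 = 5177/2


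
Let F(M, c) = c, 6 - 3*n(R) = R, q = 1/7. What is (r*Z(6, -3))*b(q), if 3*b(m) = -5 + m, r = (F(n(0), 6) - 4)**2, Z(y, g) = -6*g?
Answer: -816/7 ≈ -116.57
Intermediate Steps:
q = 1/7 (q = 1*(1/7) = 1/7 ≈ 0.14286)
n(R) = 2 - R/3
r = 4 (r = (6 - 4)**2 = 2**2 = 4)
b(m) = -5/3 + m/3 (b(m) = (-5 + m)/3 = -5/3 + m/3)
(r*Z(6, -3))*b(q) = (4*(-6*(-3)))*(-5/3 + (1/3)*(1/7)) = (4*18)*(-5/3 + 1/21) = 72*(-34/21) = -816/7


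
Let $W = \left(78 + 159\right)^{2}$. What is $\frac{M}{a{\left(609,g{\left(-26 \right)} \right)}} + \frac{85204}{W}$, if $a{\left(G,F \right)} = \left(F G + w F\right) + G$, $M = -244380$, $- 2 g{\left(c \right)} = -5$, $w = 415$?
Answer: $- \frac{13456568744}{177999561} \approx -75.599$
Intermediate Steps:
$g{\left(c \right)} = \frac{5}{2}$ ($g{\left(c \right)} = \left(- \frac{1}{2}\right) \left(-5\right) = \frac{5}{2}$)
$a{\left(G,F \right)} = G + 415 F + F G$ ($a{\left(G,F \right)} = \left(F G + 415 F\right) + G = \left(415 F + F G\right) + G = G + 415 F + F G$)
$W = 56169$ ($W = 237^{2} = 56169$)
$\frac{M}{a{\left(609,g{\left(-26 \right)} \right)}} + \frac{85204}{W} = - \frac{244380}{609 + 415 \cdot \frac{5}{2} + \frac{5}{2} \cdot 609} + \frac{85204}{56169} = - \frac{244380}{609 + \frac{2075}{2} + \frac{3045}{2}} + 85204 \cdot \frac{1}{56169} = - \frac{244380}{3169} + \frac{85204}{56169} = - \frac{13456568744}{177999561}$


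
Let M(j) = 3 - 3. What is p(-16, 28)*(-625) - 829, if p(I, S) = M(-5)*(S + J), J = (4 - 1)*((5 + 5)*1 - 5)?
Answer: -829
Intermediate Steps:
M(j) = 0
J = 15 (J = 3*(10*1 - 5) = 3*(10 - 5) = 3*5 = 15)
p(I, S) = 0 (p(I, S) = 0*(S + 15) = 0*(15 + S) = 0)
p(-16, 28)*(-625) - 829 = 0*(-625) - 829 = 0 - 829 = -829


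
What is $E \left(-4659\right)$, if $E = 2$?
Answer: $-9318$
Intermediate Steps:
$E \left(-4659\right) = 2 \left(-4659\right) = -9318$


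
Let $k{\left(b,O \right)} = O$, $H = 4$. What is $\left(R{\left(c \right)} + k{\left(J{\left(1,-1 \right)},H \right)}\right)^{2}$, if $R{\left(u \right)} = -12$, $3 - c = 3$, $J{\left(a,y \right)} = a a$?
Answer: $64$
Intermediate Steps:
$J{\left(a,y \right)} = a^{2}$
$c = 0$ ($c = 3 - 3 = 0$)
$\left(R{\left(c \right)} + k{\left(J{\left(1,-1 \right)},H \right)}\right)^{2} = \left(-12 + 4\right)^{2} = \left(-8\right)^{2} = 64$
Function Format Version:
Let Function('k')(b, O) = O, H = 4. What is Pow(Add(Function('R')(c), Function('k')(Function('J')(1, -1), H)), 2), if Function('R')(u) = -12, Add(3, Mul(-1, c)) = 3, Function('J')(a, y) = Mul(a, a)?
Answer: 64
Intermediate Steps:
Function('J')(a, y) = Pow(a, 2)
c = 0 (c = Add(3, Mul(-1, 3)) = Add(3, -3) = 0)
Pow(Add(Function('R')(c), Function('k')(Function('J')(1, -1), H)), 2) = Pow(Add(-12, 4), 2) = Pow(-8, 2) = 64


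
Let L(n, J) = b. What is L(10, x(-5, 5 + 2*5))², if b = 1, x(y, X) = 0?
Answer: 1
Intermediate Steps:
L(n, J) = 1
L(10, x(-5, 5 + 2*5))² = 1² = 1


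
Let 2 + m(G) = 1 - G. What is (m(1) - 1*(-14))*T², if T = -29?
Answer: 10092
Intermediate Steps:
m(G) = -1 - G (m(G) = -2 + (1 - G) = -1 - G)
(m(1) - 1*(-14))*T² = ((-1 - 1*1) - 1*(-14))*(-29)² = ((-1 - 1) + 14)*841 = (-2 + 14)*841 = 12*841 = 10092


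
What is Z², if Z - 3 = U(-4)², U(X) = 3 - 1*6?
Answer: 144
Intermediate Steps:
U(X) = -3 (U(X) = 3 - 6 = -3)
Z = 12 (Z = 3 + (-3)² = 3 + 9 = 12)
Z² = 12² = 144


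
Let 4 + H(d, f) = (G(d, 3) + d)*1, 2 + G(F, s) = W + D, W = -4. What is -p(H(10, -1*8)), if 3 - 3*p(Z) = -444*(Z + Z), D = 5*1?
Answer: -1481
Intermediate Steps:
D = 5
G(F, s) = -1 (G(F, s) = -2 + (-4 + 5) = -2 + 1 = -1)
H(d, f) = -5 + d (H(d, f) = -4 + (-1 + d)*1 = -4 + (-1 + d) = -5 + d)
p(Z) = 1 + 296*Z (p(Z) = 1 - (-148)*(Z + Z) = 1 - (-148)*2*Z = 1 - (-296)*Z = 1 + 296*Z)
-p(H(10, -1*8)) = -(1 + 296*(-5 + 10)) = -(1 + 296*5) = -(1 + 1480) = -1*1481 = -1481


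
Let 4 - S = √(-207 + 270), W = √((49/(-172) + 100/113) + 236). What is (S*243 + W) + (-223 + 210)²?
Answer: 1141 - 729*√7 + 3*√2482710909/9718 ≈ -772.37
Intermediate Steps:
W = 3*√2482710909/9718 (W = √((49*(-1/172) + 100*(1/113)) + 236) = √((-49/172 + 100/113) + 236) = √(11663/19436 + 236) = √(4598559/19436) = 3*√2482710909/9718 ≈ 15.382)
S = 4 - 3*√7 (S = 4 - √(-207 + 270) = 4 - √63 = 4 - 3*√7 ≈ -3.9373)
(S*243 + W) + (-223 + 210)² = ((4 - 3*√7)*243 + 3*√2482710909/9718) + (-223 + 210)² = ((972 - 729*√7) + 3*√2482710909/9718) + (-13)² = (972 - 729*√7 + 3*√2482710909/9718) + 169 = 1141 - 729*√7 + 3*√2482710909/9718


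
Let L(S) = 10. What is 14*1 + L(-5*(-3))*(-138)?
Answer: -1366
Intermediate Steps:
14*1 + L(-5*(-3))*(-138) = 14*1 + 10*(-138) = 14 - 1380 = -1366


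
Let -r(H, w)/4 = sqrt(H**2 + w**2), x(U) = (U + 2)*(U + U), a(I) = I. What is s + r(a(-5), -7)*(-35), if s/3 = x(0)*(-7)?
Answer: 140*sqrt(74) ≈ 1204.3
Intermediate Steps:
x(U) = 2*U*(2 + U) (x(U) = (2 + U)*(2*U) = 2*U*(2 + U))
r(H, w) = -4*sqrt(H**2 + w**2)
s = 0 (s = 3*((2*0*(2 + 0))*(-7)) = 3*((2*0*2)*(-7)) = 3*(0*(-7)) = 3*0 = 0)
s + r(a(-5), -7)*(-35) = 0 - 4*sqrt((-5)**2 + (-7)**2)*(-35) = 0 - 4*sqrt(25 + 49)*(-35) = 0 - 4*sqrt(74)*(-35) = 0 + 140*sqrt(74) = 140*sqrt(74)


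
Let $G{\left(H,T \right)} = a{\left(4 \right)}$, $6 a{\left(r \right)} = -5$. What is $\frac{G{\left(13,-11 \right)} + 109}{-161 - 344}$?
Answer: $- \frac{649}{3030} \approx -0.21419$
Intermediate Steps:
$a{\left(r \right)} = - \frac{5}{6}$ ($a{\left(r \right)} = \frac{1}{6} \left(-5\right) = - \frac{5}{6}$)
$G{\left(H,T \right)} = - \frac{5}{6}$
$\frac{G{\left(13,-11 \right)} + 109}{-161 - 344} = \frac{- \frac{5}{6} + 109}{-161 - 344} = \frac{649}{6 \left(-505\right)} = \frac{649}{6} \left(- \frac{1}{505}\right) = - \frac{649}{3030}$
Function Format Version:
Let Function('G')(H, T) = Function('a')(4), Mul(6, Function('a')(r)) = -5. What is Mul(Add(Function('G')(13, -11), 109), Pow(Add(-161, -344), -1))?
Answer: Rational(-649, 3030) ≈ -0.21419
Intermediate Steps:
Function('a')(r) = Rational(-5, 6) (Function('a')(r) = Mul(Rational(1, 6), -5) = Rational(-5, 6))
Function('G')(H, T) = Rational(-5, 6)
Mul(Add(Function('G')(13, -11), 109), Pow(Add(-161, -344), -1)) = Mul(Add(Rational(-5, 6), 109), Pow(Add(-161, -344), -1)) = Mul(Rational(649, 6), Pow(-505, -1)) = Mul(Rational(649, 6), Rational(-1, 505)) = Rational(-649, 3030)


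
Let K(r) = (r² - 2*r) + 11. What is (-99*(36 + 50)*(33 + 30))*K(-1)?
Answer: -7509348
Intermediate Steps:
K(r) = 11 + r² - 2*r
(-99*(36 + 50)*(33 + 30))*K(-1) = (-99*(36 + 50)*(33 + 30))*(11 + (-1)² - 2*(-1)) = (-8514*63)*(11 + 1 + 2) = -99*5418*14 = -536382*14 = -7509348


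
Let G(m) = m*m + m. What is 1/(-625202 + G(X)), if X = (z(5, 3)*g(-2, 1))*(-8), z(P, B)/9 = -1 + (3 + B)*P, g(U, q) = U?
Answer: 1/16817950 ≈ 5.9460e-8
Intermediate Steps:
z(P, B) = -9 + 9*P*(3 + B) (z(P, B) = 9*(-1 + (3 + B)*P) = 9*(-1 + P*(3 + B)) = -9 + 9*P*(3 + B))
X = 4176 (X = ((-9 + 27*5 + 9*3*5)*(-2))*(-8) = ((-9 + 135 + 135)*(-2))*(-8) = (261*(-2))*(-8) = -522*(-8) = 4176)
G(m) = m + m**2 (G(m) = m**2 + m = m + m**2)
1/(-625202 + G(X)) = 1/(-625202 + 4176*(1 + 4176)) = 1/(-625202 + 4176*4177) = 1/(-625202 + 17443152) = 1/16817950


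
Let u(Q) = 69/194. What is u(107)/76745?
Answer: 69/14888530 ≈ 4.6344e-6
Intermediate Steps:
u(Q) = 69/194 (u(Q) = 69*(1/194) = 69/194)
u(107)/76745 = (69/194)/76745 = (69/194)*(1/76745) = 69/14888530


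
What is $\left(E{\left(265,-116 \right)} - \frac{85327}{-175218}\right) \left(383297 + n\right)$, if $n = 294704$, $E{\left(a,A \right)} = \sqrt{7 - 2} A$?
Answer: $\frac{57851791327}{175218} - 78648116 \sqrt{5} \approx -1.7553 \cdot 10^{8}$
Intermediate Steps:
$E{\left(a,A \right)} = A \sqrt{5}$ ($E{\left(a,A \right)} = \sqrt{5} A = A \sqrt{5}$)
$\left(E{\left(265,-116 \right)} - \frac{85327}{-175218}\right) \left(383297 + n\right) = \left(- 116 \sqrt{5} - \frac{85327}{-175218}\right) \left(383297 + 294704\right) = \left(- 116 \sqrt{5} - - \frac{85327}{175218}\right) 678001 = \left(- 116 \sqrt{5} + \frac{85327}{175218}\right) 678001 = \left(\frac{85327}{175218} - 116 \sqrt{5}\right) 678001 = \frac{57851791327}{175218} - 78648116 \sqrt{5}$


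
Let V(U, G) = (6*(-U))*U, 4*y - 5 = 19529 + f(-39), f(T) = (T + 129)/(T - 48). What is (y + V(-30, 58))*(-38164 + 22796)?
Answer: 230304848/29 ≈ 7.9415e+6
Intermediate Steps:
f(T) = (129 + T)/(-48 + T)
y = 141614/29 (y = 5/4 + (19529 + (129 - 39)/(-48 - 39))/4 = 5/4 + (19529 + 90/(-87))/4 = 5/4 + (19529 - 1/87*90)/4 = 5/4 + (19529 - 30/29)/4 = 5/4 + (1/4)*(566311/29) = 5/4 + 566311/116 = 141614/29 ≈ 4883.2)
V(U, G) = -6*U**2 (V(U, G) = (-6*U)*U = -6*U**2)
(y + V(-30, 58))*(-38164 + 22796) = (141614/29 - 6*(-30)**2)*(-38164 + 22796) = (141614/29 - 6*900)*(-15368) = (141614/29 - 5400)*(-15368) = -14986/29*(-15368) = 230304848/29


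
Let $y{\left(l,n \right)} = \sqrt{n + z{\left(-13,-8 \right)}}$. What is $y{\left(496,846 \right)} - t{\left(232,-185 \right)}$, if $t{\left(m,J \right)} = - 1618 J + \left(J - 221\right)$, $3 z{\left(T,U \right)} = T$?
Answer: $-298924 + \frac{5 \sqrt{303}}{3} \approx -2.989 \cdot 10^{5}$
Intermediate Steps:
$z{\left(T,U \right)} = \frac{T}{3}$
$y{\left(l,n \right)} = \sqrt{- \frac{13}{3} + n}$ ($y{\left(l,n \right)} = \sqrt{n + \frac{1}{3} \left(-13\right)} = \sqrt{n - \frac{13}{3}} = \sqrt{- \frac{13}{3} + n}$)
$t{\left(m,J \right)} = -221 - 1617 J$ ($t{\left(m,J \right)} = - 1618 J + \left(-221 + J\right) = -221 - 1617 J$)
$y{\left(496,846 \right)} - t{\left(232,-185 \right)} = \frac{\sqrt{-39 + 9 \cdot 846}}{3} - \left(-221 - -299145\right) = \frac{\sqrt{-39 + 7614}}{3} - \left(-221 + 299145\right) = \frac{\sqrt{7575}}{3} - 298924 = \frac{5 \sqrt{303}}{3} - 298924 = -298924 + \frac{5 \sqrt{303}}{3}$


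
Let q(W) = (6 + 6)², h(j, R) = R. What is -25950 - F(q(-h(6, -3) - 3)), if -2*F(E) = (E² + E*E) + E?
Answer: -5142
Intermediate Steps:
q(W) = 144 (q(W) = 12² = 144)
F(E) = -E² - E/2 (F(E) = -((E² + E*E) + E)/2 = -((E² + E²) + E)/2 = -(2*E² + E)/2 = -(E + 2*E²)/2 = -E² - E/2)
-25950 - F(q(-h(6, -3) - 3)) = -25950 - (-1)*144*(½ + 144) = -25950 - (-1)*144*289/2 = -25950 - 1*(-20808) = -25950 + 20808 = -5142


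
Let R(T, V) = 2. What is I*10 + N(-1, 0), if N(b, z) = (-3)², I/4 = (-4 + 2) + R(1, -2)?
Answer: 9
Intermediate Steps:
I = 0 (I = 4*((-4 + 2) + 2) = 4*(-2 + 2) = 4*0 = 0)
N(b, z) = 9
I*10 + N(-1, 0) = 0*10 + 9 = 0 + 9 = 9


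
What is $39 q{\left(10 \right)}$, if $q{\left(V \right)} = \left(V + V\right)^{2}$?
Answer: $15600$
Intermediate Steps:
$q{\left(V \right)} = 4 V^{2}$ ($q{\left(V \right)} = \left(2 V\right)^{2} = 4 V^{2}$)
$39 q{\left(10 \right)} = 39 \cdot 4 \cdot 10^{2} = 39 \cdot 4 \cdot 100 = 39 \cdot 400 = 15600$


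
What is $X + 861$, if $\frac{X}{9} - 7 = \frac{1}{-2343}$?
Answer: $\frac{721641}{781} \approx 924.0$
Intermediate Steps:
$X = \frac{49200}{781}$ ($X = 63 + \frac{9}{-2343} = 63 + 9 \left(- \frac{1}{2343}\right) = 63 - \frac{3}{781} = \frac{49200}{781} \approx 62.996$)
$X + 861 = \frac{49200}{781} + 861 = \frac{721641}{781}$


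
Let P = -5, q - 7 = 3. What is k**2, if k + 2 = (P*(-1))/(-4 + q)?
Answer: 49/36 ≈ 1.3611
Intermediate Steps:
q = 10 (q = 7 + 3 = 10)
k = -7/6 (k = -2 + (-5*(-1))/(-4 + 10) = -2 + 5/6 = -7/6 ≈ -1.1667)
k**2 = (-7/6)**2 = 49/36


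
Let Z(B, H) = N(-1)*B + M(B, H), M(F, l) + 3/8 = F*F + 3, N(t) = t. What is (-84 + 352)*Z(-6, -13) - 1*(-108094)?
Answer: 240107/2 ≈ 1.2005e+5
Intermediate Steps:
M(F, l) = 21/8 + F² (M(F, l) = -3/8 + (F*F + 3) = -3/8 + (F² + 3) = -3/8 + (3 + F²) = 21/8 + F²)
Z(B, H) = 21/8 + B² - B (Z(B, H) = -B + (21/8 + B²) = 21/8 + B² - B)
(-84 + 352)*Z(-6, -13) - 1*(-108094) = (-84 + 352)*(21/8 + (-6)² - 1*(-6)) - 1*(-108094) = 268*(21/8 + 36 + 6) + 108094 = 268*(357/8) + 108094 = 23919/2 + 108094 = 240107/2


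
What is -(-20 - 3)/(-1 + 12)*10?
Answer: 230/11 ≈ 20.909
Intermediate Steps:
-(-20 - 3)/(-1 + 12)*10 = -(-23)/11*10 = -1*(-23/11)*10 = (23/11)*10 = 230/11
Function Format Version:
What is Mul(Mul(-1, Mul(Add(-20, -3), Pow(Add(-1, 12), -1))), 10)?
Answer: Rational(230, 11) ≈ 20.909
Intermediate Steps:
Mul(Mul(-1, Mul(Add(-20, -3), Pow(Add(-1, 12), -1))), 10) = Mul(Mul(-1, Mul(-23, Pow(11, -1))), 10) = Mul(Mul(-1, Mul(-23, Rational(1, 11))), 10) = Mul(Mul(-1, Rational(-23, 11)), 10) = Mul(Rational(23, 11), 10) = Rational(230, 11)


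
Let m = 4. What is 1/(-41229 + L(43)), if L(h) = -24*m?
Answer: -1/41325 ≈ -2.4198e-5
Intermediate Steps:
L(h) = -96 (L(h) = -24*4 = -96)
1/(-41229 + L(43)) = 1/(-41229 - 96) = 1/(-41325) = -1/41325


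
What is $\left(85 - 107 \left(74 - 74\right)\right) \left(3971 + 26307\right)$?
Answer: $2573630$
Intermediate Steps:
$\left(85 - 107 \left(74 - 74\right)\right) \left(3971 + 26307\right) = \left(85 - 0\right) 30278 = \left(85 + 0\right) 30278 = 85 \cdot 30278 = 2573630$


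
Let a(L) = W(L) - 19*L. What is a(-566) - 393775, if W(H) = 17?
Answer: -383004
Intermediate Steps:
a(L) = 17 - 19*L
a(-566) - 393775 = (17 - 19*(-566)) - 393775 = (17 + 10754) - 393775 = 10771 - 393775 = -383004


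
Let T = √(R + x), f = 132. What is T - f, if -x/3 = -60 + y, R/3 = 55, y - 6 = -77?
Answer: -132 + 3*√62 ≈ -108.38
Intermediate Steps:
y = -71 (y = 6 - 77 = -71)
R = 165 (R = 3*55 = 165)
x = 393 (x = -3*(-60 - 71) = -3*(-131) = 393)
T = 3*√62 (T = √(165 + 393) = √558 = 3*√62 ≈ 23.622)
T - f = 3*√62 - 1*132 = 3*√62 - 132 = -132 + 3*√62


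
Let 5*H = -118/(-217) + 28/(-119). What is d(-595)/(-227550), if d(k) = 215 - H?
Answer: -3964537/4197159750 ≈ -0.00094458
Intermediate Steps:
H = 1138/18445 (H = (-118/(-217) + 28/(-119))/5 = (-118*(-1/217) + 28*(-1/119))/5 = (118/217 - 4/17)/5 = (1/5)*(1138/3689) = 1138/18445 ≈ 0.061697)
d(k) = 3964537/18445 (d(k) = 215 - 1*1138/18445 = 215 - 1138/18445 = 3964537/18445)
d(-595)/(-227550) = (3964537/18445)/(-227550) = (3964537/18445)*(-1/227550) = -3964537/4197159750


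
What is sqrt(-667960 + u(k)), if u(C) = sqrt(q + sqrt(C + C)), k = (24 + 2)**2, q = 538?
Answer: sqrt(-667960 + sqrt(2)*sqrt(269 + 13*sqrt(2))) ≈ 817.27*I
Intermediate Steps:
k = 676 (k = 26**2 = 676)
u(C) = sqrt(538 + sqrt(2)*sqrt(C)) (u(C) = sqrt(538 + sqrt(C + C)) = sqrt(538 + sqrt(2*C)) = sqrt(538 + sqrt(2)*sqrt(C)))
sqrt(-667960 + u(k)) = sqrt(-667960 + sqrt(538 + sqrt(2)*sqrt(676))) = sqrt(-667960 + sqrt(538 + sqrt(2)*26)) = sqrt(-667960 + sqrt(538 + 26*sqrt(2)))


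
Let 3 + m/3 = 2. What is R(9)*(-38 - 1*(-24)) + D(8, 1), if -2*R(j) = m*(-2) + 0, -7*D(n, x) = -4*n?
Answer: 326/7 ≈ 46.571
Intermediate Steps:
m = -3 (m = -9 + 3*2 = -9 + 6 = -3)
D(n, x) = 4*n/7 (D(n, x) = -(-4)*n/7 = 4*n/7)
R(j) = -3 (R(j) = -(-3*(-2) + 0)/2 = -(6 + 0)/2 = -1/2*6 = -3)
R(9)*(-38 - 1*(-24)) + D(8, 1) = -3*(-38 - 1*(-24)) + (4/7)*8 = -3*(-38 + 24) + 32/7 = -3*(-14) + 32/7 = 42 + 32/7 = 326/7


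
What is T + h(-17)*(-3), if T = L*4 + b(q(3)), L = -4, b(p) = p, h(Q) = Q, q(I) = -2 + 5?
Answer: 38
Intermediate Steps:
q(I) = 3
T = -13 (T = -4*4 + 3 = -16 + 3 = -13)
T + h(-17)*(-3) = -13 - 17*(-3) = -13 + 51 = 38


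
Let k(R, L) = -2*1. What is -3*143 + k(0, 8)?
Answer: -431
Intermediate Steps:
k(R, L) = -2
-3*143 + k(0, 8) = -3*143 - 2 = -429 - 2 = -431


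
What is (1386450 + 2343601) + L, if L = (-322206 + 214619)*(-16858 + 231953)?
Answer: -23137695714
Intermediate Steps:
L = -23141425765 (L = -107587*215095 = -23141425765)
(1386450 + 2343601) + L = (1386450 + 2343601) - 23141425765 = 3730051 - 23141425765 = -23137695714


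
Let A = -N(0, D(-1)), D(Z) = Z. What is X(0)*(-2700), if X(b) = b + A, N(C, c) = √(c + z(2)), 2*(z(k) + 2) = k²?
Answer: 2700*I ≈ 2700.0*I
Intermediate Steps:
z(k) = -2 + k²/2
N(C, c) = √c (N(C, c) = √(c + (-2 + (½)*2²)) = √(c + (-2 + (½)*4)) = √(c + (-2 + 2)) = √(c + 0) = √c)
A = -I (A = -√(-1) = -I ≈ -1.0*I)
X(b) = b - I
X(0)*(-2700) = (0 - I)*(-2700) = -I*(-2700) = 2700*I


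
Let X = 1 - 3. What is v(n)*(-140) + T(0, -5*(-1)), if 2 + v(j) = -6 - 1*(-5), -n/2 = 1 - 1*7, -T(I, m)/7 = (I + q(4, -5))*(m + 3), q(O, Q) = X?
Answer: 532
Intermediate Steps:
X = -2
q(O, Q) = -2
T(I, m) = -7*(-2 + I)*(3 + m) (T(I, m) = -7*(I - 2)*(m + 3) = -7*(-2 + I)*(3 + m))
n = 12 (n = -2*(1 - 1*7) = -2*(1 - 7) = -2*(-6) = 12)
v(j) = -3 (v(j) = -2 + (-6 - 1*(-5)) = -2 + (-6 + 5) = -2 - 1 = -3)
v(n)*(-140) + T(0, -5*(-1)) = -3*(-140) + (42 - 21*0 + 14*(-5*(-1)) - 7*0*(-5*(-1))) = 420 + (42 + 0 + 14*5 - 7*0*5) = 420 + (42 + 0 + 70 + 0) = 420 + 112 = 532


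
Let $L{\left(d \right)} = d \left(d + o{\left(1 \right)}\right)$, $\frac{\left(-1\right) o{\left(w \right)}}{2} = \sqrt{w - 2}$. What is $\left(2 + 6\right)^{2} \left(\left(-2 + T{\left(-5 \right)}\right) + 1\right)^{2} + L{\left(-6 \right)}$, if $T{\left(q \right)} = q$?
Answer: $2340 + 12 i \approx 2340.0 + 12.0 i$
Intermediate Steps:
$o{\left(w \right)} = - 2 \sqrt{-2 + w}$ ($o{\left(w \right)} = - 2 \sqrt{w - 2} = - 2 \sqrt{-2 + w}$)
$L{\left(d \right)} = d \left(d - 2 i\right)$ ($L{\left(d \right)} = d \left(d - 2 \sqrt{-2 + 1}\right) = d \left(d - 2 \sqrt{-1}\right) = d \left(d - 2 i\right)$)
$\left(2 + 6\right)^{2} \left(\left(-2 + T{\left(-5 \right)}\right) + 1\right)^{2} + L{\left(-6 \right)} = \left(2 + 6\right)^{2} \left(\left(-2 - 5\right) + 1\right)^{2} - 6 \left(-6 - 2 i\right) = 8^{2} \left(-7 + 1\right)^{2} + \left(36 + 12 i\right) = 64 \left(-6\right)^{2} + \left(36 + 12 i\right) = 64 \cdot 36 + \left(36 + 12 i\right) = 2304 + \left(36 + 12 i\right) = 2340 + 12 i$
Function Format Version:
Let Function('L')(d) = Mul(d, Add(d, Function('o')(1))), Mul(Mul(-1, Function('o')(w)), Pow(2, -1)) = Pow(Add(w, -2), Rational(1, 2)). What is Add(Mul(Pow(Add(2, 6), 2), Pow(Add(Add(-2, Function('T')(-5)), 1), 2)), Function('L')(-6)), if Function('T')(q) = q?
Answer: Add(2340, Mul(12, I)) ≈ Add(2340.0, Mul(12.000, I))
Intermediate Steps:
Function('o')(w) = Mul(-2, Pow(Add(-2, w), Rational(1, 2))) (Function('o')(w) = Mul(-2, Pow(Add(w, -2), Rational(1, 2))) = Mul(-2, Pow(Add(-2, w), Rational(1, 2))))
Function('L')(d) = Mul(d, Add(d, Mul(-2, I))) (Function('L')(d) = Mul(d, Add(d, Mul(-2, Pow(Add(-2, 1), Rational(1, 2))))) = Mul(d, Add(d, Mul(-2, Pow(-1, Rational(1, 2))))) = Mul(d, Add(d, Mul(-2, I))))
Add(Mul(Pow(Add(2, 6), 2), Pow(Add(Add(-2, Function('T')(-5)), 1), 2)), Function('L')(-6)) = Add(Mul(Pow(Add(2, 6), 2), Pow(Add(Add(-2, -5), 1), 2)), Mul(-6, Add(-6, Mul(-2, I)))) = Add(Mul(Pow(8, 2), Pow(Add(-7, 1), 2)), Add(36, Mul(12, I))) = Add(Mul(64, Pow(-6, 2)), Add(36, Mul(12, I))) = Add(Mul(64, 36), Add(36, Mul(12, I))) = Add(2304, Add(36, Mul(12, I))) = Add(2340, Mul(12, I))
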